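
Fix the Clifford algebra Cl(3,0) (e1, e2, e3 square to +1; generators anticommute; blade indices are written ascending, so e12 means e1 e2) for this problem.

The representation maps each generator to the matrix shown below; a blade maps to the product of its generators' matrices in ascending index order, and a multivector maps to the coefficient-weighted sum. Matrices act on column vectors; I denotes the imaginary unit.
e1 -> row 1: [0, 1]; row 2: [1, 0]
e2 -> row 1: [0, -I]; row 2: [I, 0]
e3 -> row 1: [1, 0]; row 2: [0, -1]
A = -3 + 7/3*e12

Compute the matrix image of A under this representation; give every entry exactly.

Bivector images (products of the table entries): rho(e12) = rho(e1)rho(e2) = row 1: [I, 0]; row 2: [0, -I].
M = (-3)*1 + (7/3)*rho(e12), summed entrywise (1 is the identity matrix):
Answer: row 1: [-3 + 7*I/3, 0]; row 2: [0, -3 - 7*I/3]


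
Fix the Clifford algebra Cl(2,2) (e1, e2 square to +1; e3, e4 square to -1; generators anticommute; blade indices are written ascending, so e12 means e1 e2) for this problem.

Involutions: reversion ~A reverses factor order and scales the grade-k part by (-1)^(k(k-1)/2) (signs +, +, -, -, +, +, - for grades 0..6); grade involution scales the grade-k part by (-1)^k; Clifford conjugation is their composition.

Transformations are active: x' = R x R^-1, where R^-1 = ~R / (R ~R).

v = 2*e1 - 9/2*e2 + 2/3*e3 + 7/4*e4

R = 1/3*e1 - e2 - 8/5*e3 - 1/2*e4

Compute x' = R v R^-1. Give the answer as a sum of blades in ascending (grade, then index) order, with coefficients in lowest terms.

~R = 1/3*e1 - e2 - 8/5*e3 - 1/2*e4, and R ~R = -1529/900, so R^-1 = ~R / (-1529/900).
R v = 853/120 + 1/2*e12 + 154/45*e13 + 19/12*e14 - 118/15*e23 - 4*e24 - 37/15*e34
Answer: -7323/1529*e1 + 39351/3058*e2 + 58358/4587*e3 + 14887/6116*e4


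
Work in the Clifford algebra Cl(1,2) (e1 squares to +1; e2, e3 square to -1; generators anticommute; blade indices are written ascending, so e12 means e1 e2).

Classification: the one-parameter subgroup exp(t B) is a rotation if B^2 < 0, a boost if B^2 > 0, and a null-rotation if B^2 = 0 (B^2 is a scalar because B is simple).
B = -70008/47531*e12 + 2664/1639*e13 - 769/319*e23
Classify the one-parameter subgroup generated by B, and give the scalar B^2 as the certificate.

B^2 term by term: the squares give (-70008/47531)^2*(e12)^2 + (2664/1639)^2*(e13)^2 + (-769/319)^2*(e23)^2 = 4901120064/2259195961*(+1) + 7096896/2686321*(+1) + 591361/101761*(-1) = -1 (each basis 2-blade squares to minus the product of its generators' squares); cross terms between blades sharing an index anticommute and cancel. So B^2 = -1.
Answer: rotation, certificate B^2 = -1. No conjugation can change B^2 = -1; the sign gives the class.


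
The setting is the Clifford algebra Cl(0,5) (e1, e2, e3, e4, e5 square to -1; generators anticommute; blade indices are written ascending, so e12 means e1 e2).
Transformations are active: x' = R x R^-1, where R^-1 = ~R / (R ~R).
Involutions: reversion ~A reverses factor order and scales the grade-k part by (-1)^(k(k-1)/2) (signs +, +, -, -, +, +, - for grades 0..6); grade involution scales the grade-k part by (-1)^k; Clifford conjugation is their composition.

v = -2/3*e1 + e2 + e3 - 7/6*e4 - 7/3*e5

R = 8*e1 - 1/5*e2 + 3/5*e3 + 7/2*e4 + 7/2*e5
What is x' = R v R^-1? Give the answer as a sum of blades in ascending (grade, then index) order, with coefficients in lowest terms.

~R = 8*e1 - 1/5*e2 + 3/5*e3 + 7/2*e4 + 7/2*e5, and R ~R = -889/10, so R^-1 = ~R / (-889/10).
R v = 1031/60 + 118/15*e12 + 42/5*e13 - 7*e14 - 49/3*e15 - 4/5*e23 - 49/15*e24 - 91/30*e25 - 21/5*e34 - 49/10*e35 - 49/12*e45
Answer: -6470/2667*e1 - 12304/13335*e2 - 5476/4445*e3 - 71/381*e4 + 249/254*e5


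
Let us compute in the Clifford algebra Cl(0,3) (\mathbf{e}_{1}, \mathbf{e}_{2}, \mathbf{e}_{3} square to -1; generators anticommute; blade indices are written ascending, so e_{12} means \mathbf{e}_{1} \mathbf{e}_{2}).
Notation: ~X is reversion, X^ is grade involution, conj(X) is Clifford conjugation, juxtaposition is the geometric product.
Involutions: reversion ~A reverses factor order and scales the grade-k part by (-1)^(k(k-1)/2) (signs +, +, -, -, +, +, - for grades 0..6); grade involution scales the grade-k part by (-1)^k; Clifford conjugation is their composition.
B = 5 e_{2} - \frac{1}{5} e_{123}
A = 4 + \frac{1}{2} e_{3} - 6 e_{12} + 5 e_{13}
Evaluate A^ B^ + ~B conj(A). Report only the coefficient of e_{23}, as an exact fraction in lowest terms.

first term: -30 e_{1} - 19 e_{2} + \frac{6}{5} e_{3} + \frac{1}{10} e_{12} - \frac{5}{2} e_{23} + \frac{129}{5} e_{123}
second term: 30 e_{1} + 19 e_{2} - \frac{6}{5} e_{3} + \frac{1}{10} e_{12} - \frac{5}{2} e_{23} + \frac{129}{5} e_{123}
Answer: -5


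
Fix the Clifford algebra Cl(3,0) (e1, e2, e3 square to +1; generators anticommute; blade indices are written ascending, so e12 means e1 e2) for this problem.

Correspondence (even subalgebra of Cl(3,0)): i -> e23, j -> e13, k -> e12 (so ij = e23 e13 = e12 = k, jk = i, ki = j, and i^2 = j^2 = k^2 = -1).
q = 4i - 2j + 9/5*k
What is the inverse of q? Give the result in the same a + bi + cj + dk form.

In blades: q = 9/5*e12 - 2*e13 + 4*e23.
With qbar = -9/5*e12 + 2*e13 - 4*e23 (scalar fixed, mapped units negated), q qbar = 581/25 (the sum of squared coefficients), so q^-1 = qbar / (581/25) = -45/581*e12 + 50/581*e13 - 100/581*e23; translating back:
Answer: -100/581*i + 50/581*j - 45/581*k


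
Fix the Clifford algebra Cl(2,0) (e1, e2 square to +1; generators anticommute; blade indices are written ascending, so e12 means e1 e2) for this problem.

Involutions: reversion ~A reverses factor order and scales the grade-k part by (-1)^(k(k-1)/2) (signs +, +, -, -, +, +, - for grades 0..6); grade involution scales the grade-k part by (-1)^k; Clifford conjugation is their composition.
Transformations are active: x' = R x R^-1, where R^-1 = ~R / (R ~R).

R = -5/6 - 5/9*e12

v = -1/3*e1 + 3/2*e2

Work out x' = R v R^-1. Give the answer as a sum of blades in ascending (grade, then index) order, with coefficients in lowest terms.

~R = -5/6 + 5/9*e12, and R ~R = 325/324, so R^-1 = ~R / (325/324).
R v = -5/9*e1 - 155/108*e2
Answer: 49/39*e1 + 23/26*e2


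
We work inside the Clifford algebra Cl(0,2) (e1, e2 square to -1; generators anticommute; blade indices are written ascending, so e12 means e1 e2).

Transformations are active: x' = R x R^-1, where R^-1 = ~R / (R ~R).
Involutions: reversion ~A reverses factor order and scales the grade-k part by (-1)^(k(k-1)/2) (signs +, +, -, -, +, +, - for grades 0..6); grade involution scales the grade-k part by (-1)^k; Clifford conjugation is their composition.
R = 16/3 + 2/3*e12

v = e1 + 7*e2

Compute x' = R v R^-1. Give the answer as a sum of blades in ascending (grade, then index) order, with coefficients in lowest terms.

~R = 16/3 - 2/3*e12, and R ~R = 260/9, so R^-1 = ~R / (260/9).
R v = 2/3*e1 + 38*e2
Answer: -49/65*e1 + 457/65*e2


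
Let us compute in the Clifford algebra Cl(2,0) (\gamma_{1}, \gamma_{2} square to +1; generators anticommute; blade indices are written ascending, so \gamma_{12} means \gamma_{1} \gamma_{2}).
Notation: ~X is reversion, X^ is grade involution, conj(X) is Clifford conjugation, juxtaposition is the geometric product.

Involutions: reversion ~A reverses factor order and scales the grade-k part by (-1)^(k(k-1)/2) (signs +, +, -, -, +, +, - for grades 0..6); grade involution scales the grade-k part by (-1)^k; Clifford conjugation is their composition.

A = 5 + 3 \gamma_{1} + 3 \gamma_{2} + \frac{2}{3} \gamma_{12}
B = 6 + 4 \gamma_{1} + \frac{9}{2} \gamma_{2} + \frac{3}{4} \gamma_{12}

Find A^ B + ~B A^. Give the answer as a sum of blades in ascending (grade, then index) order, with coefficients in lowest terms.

first term: 4 + \frac{29}{4} \gamma_{1} - \frac{5}{12} \gamma_{2} + \frac{25}{4} \gamma_{12}
second term: 5 + \frac{5}{4} \gamma_{1} + \frac{59}{12} \gamma_{2} + \frac{7}{4} \gamma_{12}
Answer: 9 + \frac{17}{2} \gamma_{1} + \frac{9}{2} \gamma_{2} + 8 \gamma_{12}


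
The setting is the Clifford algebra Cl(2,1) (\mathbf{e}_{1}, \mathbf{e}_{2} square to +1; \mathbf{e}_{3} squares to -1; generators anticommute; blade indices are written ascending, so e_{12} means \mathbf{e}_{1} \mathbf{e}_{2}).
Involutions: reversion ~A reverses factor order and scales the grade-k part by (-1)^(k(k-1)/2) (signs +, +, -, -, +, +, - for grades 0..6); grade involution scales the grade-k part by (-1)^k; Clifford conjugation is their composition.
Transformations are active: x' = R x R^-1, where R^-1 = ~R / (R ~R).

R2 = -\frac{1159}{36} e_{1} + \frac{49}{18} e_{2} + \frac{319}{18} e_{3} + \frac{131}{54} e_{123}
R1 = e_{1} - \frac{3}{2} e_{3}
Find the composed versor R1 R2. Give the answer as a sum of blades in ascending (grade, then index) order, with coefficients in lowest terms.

Distribute over the terms of R1 (each basis-blade product reordered to ascending indices, repeated generators contracted through their squares):
(e_{1}) R2 = -\frac{1159}{36} + \frac{49}{18} e_{12} + \frac{319}{18} e_{13} + \frac{131}{54} e_{23}
(-\frac{3}{2} e_{3}) R2 = \frac{319}{12} + \frac{131}{36} e_{12} - \frac{1159}{24} e_{13} + \frac{49}{12} e_{23}
Summing the partial products and collecting blades:
Answer: -\frac{101}{18} + \frac{229}{36} e_{12} - \frac{2201}{72} e_{13} + \frac{703}{108} e_{23}


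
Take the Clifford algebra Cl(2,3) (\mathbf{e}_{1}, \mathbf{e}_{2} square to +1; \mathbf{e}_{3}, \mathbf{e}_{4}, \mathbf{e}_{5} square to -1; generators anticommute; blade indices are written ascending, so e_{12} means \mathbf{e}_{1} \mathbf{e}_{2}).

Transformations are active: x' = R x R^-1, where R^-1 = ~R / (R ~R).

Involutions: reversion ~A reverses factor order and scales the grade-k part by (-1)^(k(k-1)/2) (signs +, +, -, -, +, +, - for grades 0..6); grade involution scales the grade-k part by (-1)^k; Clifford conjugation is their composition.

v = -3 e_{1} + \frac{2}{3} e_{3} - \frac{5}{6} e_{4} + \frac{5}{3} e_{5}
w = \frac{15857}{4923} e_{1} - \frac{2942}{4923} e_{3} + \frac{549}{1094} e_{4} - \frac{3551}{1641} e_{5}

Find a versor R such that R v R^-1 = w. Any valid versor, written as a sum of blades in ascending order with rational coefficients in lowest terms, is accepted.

Construction: equal norms (both \frac{61}{12}) license R = v + w = \frac{1088}{4923} e_{1} + \frac{340}{4923} e_{3} - \frac{544}{1641} e_{4} - \frac{272}{547} e_{5} — nothing changes along that direction, while (v - w)/2 changes sign, so v maps onto w.
Answer: \frac{1088}{4923} e_{1} + \frac{340}{4923} e_{3} - \frac{544}{1641} e_{4} - \frac{272}{547} e_{5}


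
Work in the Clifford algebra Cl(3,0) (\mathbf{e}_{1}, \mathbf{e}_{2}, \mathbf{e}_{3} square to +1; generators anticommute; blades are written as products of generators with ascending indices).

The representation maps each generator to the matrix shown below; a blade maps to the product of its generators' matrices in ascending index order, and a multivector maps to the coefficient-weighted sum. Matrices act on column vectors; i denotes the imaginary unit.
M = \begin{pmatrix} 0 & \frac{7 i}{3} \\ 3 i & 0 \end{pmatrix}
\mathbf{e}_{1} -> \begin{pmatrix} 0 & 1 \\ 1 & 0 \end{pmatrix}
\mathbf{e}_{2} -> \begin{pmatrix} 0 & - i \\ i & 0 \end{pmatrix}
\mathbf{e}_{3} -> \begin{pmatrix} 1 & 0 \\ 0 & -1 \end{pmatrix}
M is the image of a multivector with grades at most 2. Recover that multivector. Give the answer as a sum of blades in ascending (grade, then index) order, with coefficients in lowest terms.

Method: 1, rho(e_{1}), rho(e_{2}), rho(e_{3}) form a trace-orthogonal basis of the 2x2 complex matrices (tr(X Y) = 2 if X = Y, else 0), so M = m0*1 + m1*rho(e_{1}) + m2*rho(e_{2}) + m3*rho(e_{3}) with m0 = tr(M)/2 = 0, m1 = tr(M rho(e_{1}))/2 = \frac{8 i}{3}, m2 = tr(M rho(e_{2}))/2 = \frac{1}{3}, m3 = tr(M rho(e_{3}))/2 = 0.
Multiplying table entries, the bivector images are rho(e_{1} e_{2}) = i*rho(e_{3}), rho(e_{1} e_{3}) = -i*rho(e_{2}), rho(e_{2} e_{3}) = i*rho(e_{1}); with real blade coefficients the real parts of m0..m3 are the coefficients of 1, e_{1}, e_{2}, e_{3} and the imaginary parts give the bivectors (e_{2} e_{3}: Im m1, e_{1} e_{3}: -Im m2, e_{1} e_{2}: Im m3).
Answer: \frac{1}{3} e_{2} + \frac{8}{3} e_{2} e_{3}


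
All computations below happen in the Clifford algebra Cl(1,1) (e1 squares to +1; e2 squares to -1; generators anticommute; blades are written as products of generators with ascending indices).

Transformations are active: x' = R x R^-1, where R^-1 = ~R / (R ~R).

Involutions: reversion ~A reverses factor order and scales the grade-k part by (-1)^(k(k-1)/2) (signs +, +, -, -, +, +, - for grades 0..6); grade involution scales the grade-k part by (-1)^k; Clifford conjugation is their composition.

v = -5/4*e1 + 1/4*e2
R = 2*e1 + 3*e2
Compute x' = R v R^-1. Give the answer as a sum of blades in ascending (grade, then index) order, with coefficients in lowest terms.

~R = 2*e1 + 3*e2, and R ~R = -5, so R^-1 = ~R / (-5).
R v = -13/4 + 17/4*e1 e2
Answer: 77/20*e1 + 73/20*e2


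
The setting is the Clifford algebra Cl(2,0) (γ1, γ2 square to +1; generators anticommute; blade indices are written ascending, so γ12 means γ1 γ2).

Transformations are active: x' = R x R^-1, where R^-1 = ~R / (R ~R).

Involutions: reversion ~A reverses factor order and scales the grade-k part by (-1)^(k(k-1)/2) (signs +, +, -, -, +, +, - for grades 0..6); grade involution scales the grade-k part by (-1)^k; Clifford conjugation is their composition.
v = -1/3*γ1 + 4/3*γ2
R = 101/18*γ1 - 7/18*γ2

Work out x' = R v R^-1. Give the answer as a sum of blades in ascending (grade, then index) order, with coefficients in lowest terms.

~R = 101/18*γ1 - 7/18*γ2, and R ~R = 5125/162, so R^-1 = ~R / (5125/162).
R v = -43/18 + 397/54*γ12
Answer: -7904/15375*γ1 - 19597/15375*γ2


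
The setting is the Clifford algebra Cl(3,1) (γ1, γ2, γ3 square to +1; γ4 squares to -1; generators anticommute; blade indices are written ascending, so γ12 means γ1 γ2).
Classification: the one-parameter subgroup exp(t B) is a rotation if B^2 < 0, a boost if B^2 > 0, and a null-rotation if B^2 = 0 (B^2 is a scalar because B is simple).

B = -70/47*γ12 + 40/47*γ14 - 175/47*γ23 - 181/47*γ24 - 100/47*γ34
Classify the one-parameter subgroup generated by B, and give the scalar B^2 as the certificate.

B^2 term by term: the squares give (-70/47)^2*(γ12)^2 + (40/47)^2*(γ14)^2 + (-175/47)^2*(γ23)^2 + (-181/47)^2*(γ24)^2 + (-100/47)^2*(γ34)^2 = 4900/2209*(-1) + 1600/2209*(+1) + 30625/2209*(-1) + 32761/2209*(+1) + 10000/2209*(+1) = 4 (each basis 2-blade squares to minus the product of its generators' squares); cross terms between blades sharing an index anticommute and cancel; the commuting (index-disjoint) pairs give grade-4 terms 2*c*c'*(blade product), which cancel blade by blade — γ1234: 14000/2209 - 14000/2209 = 0 — confirming B is simple. So B^2 = 4.
Answer: boost, certificate B^2 = 4. Note: conjugating B changes its blade decomposition but never the scalar B^2 = 4, whose sign settles the classification.


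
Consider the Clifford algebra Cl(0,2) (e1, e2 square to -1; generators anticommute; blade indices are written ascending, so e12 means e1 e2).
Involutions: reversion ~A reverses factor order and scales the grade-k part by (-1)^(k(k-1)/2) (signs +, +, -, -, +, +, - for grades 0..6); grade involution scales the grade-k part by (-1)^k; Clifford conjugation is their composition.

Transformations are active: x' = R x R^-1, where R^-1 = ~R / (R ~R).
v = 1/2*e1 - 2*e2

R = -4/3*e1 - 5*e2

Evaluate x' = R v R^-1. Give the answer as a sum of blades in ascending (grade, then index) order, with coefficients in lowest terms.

~R = -4/3*e1 - 5*e2, and R ~R = -241/9, so R^-1 = ~R / (-241/9).
R v = -28/3 + 31/6*e12
Answer: -689/482*e1 - 358/241*e2


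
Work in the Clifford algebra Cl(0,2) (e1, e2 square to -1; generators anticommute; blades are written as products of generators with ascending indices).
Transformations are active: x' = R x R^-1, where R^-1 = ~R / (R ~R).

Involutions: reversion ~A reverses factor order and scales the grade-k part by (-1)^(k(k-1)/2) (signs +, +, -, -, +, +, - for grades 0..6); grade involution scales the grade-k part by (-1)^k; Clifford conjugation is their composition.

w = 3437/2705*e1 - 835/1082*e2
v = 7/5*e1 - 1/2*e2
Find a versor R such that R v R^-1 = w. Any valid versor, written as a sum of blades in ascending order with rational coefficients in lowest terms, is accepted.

Equal squares first: v^2 = w^2 = -221/100. Then v + w = 7224/2705*e1 - 688/541*e2 is a versor taking v to w, provided it is invertible.
Answer: 7224/2705*e1 - 688/541*e2


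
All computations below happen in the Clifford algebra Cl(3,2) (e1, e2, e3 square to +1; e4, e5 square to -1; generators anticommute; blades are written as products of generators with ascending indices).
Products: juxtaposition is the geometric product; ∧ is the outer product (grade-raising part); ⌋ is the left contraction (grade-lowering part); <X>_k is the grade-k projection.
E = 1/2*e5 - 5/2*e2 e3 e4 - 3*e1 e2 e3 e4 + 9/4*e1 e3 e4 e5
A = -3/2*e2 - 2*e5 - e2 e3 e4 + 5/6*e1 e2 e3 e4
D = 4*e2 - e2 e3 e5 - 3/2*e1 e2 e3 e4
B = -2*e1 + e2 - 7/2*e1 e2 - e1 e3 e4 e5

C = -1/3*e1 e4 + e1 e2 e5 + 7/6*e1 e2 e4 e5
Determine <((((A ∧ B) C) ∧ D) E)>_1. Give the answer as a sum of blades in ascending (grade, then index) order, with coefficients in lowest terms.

step 1: -3*e1 e2 - 4*e1 e5 + 2*e2 e5 + 7*e1 e2 e5 - 2*e1 e2 e3 e4 - 3/2*e1 e2 e3 e4 e5
step 2: 7 + 2*e1 + 4*e2 - 7/4*e3 - 49/6*e4 + 3*e5 - 7/3*e1 e4 + 2/3*e2 e3 - 17/3*e2 e4 - 3/2*e3 e4 - 7/3*e3 e5 + 29/6*e4 e5 + 1/2*e2 e3 e5 + 7/3*e2 e4 e5 + 2*e3 e4 e5 + 2/3*e1 e2 e4 e5
step 3: 28*e2 + 8*e1 e2 + 7*e2 e3 + 98/3*e2 e4 - 12*e2 e5 + 28/3*e1 e2 e4 - 6*e2 e3 e4 - 49/3*e2 e3 e5 + 58/3*e2 e4 e5 - 21/2*e1 e2 e3 e4 - 2*e1 e2 e3 e5 + 1/6*e2 e3 e4 e5 - 13/6*e1 e2 e3 e4 e5
step 4: -33/2 + 33/4*e1 + 87/8*e2 + 329/3*e3 + 35/2*e4 - 73/12*e5 - 3/8*e1 e2 + 364/3*e1 e3 + 21*e1 e4 - 59/12*e1 e5 + 49/6*e2 e3 - 85/6*e2 e4 + 301/8*e2 e5 - 46*e3 e4 - 145/3*e3 e5 + 209/6*e4 e5 + 89/2*e1 e2 e3 - 147/4*e1 e2 e4 + 35/2*e1 e2 e5 + 64*e1 e3 e4 + 58*e1 e3 e5 - 44*e1 e4 e5 - 1/12*e2 e3 e4 + 49/2*e2 e3 e5 + 49/3*e2 e4 e5 - 30*e3 e4 e5 + 337/12*e1 e2 e3 e4 + 147/2*e1 e2 e3 e5 + 245/12*e1 e2 e4 e5 - 36*e1 e3 e4 e5 - 21*e2 e3 e4 e5 - 273/4*e1 e2 e3 e4 e5
step 5: 33/4*e1 + 87/8*e2 + 329/3*e3 + 35/2*e4 - 73/12*e5
Answer: 33/4*e1 + 87/8*e2 + 329/3*e3 + 35/2*e4 - 73/12*e5


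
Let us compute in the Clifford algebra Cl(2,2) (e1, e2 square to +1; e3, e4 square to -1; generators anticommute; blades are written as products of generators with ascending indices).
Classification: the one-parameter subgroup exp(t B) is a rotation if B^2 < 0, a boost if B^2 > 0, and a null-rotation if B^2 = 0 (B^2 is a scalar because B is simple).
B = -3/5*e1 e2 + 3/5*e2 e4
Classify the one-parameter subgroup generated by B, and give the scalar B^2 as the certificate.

B^2 term by term: the squares give (-3/5)^2*(e1 e2)^2 + (3/5)^2*(e2 e4)^2 = 9/25*(-1) + 9/25*(+1) = 0 (each basis 2-blade squares to minus the product of its generators' squares); cross terms between blades sharing an index anticommute and cancel. So B^2 = 0.
Answer: null-rotation, certificate B^2 = 0. The scalar 0 is the complete invariant here: its sign names the subgroup type.


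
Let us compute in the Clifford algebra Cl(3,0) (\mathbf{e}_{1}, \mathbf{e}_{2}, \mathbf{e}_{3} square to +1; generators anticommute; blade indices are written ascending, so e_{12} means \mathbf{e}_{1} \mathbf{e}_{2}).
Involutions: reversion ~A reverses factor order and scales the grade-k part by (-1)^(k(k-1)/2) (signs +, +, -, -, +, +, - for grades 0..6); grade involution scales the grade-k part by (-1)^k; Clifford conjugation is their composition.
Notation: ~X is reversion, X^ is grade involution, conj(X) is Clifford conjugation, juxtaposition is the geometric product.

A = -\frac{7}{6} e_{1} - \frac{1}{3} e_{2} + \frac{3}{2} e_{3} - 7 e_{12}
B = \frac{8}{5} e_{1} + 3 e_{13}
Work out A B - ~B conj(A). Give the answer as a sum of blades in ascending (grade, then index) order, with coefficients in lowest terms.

first term: -\frac{28}{15} - \frac{9}{2} e_{1} + \frac{56}{5} e_{2} - \frac{7}{2} e_{3} + \frac{8}{15} e_{12} - \frac{12}{5} e_{13} + 21 e_{23} + e_{123}
second term: \frac{28}{15} + \frac{9}{2} e_{1} + \frac{56}{5} e_{2} + \frac{7}{2} e_{3} + \frac{8}{15} e_{12} - \frac{12}{5} e_{13} - 21 e_{23} + e_{123}
Answer: -\frac{56}{15} - 9 e_{1} - 7 e_{3} + 42 e_{23}


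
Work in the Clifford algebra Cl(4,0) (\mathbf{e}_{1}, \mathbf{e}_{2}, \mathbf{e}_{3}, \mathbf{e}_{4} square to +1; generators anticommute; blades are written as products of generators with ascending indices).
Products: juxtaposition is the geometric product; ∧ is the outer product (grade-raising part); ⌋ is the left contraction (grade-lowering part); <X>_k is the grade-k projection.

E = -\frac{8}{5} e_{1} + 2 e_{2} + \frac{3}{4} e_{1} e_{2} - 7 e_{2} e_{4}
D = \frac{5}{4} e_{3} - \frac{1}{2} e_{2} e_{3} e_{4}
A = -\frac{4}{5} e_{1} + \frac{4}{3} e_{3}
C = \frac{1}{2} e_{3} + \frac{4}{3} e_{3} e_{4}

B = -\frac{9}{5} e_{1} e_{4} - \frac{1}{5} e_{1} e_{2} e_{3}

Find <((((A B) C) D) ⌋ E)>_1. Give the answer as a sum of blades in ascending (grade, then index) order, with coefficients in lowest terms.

step 1: \frac{36}{25} e_{4} - \frac{4}{15} e_{1} e_{2} + \frac{4}{25} e_{2} e_{3} + \frac{12}{5} e_{1} e_{3} e_{4}
step 2: -\frac{16}{5} e_{1} + \frac{2}{25} e_{2} - \frac{48}{25} e_{3} - \frac{6}{5} e_{1} e_{4} + \frac{16}{75} e_{2} e_{4} - \frac{18}{25} e_{3} e_{4} - \frac{2}{15} e_{1} e_{2} e_{3} - \frac{16}{45} e_{1} e_{2} e_{3} e_{4}
step 3: -\frac{12}{5} - \frac{8}{45} e_{1} - \frac{9}{25} e_{2} - \frac{8}{75} e_{3} + \frac{9}{10} e_{4} - \frac{1}{6} e_{1} e_{2} - 4 e_{1} e_{3} - \frac{1}{15} e_{1} e_{4} + \frac{1}{10} e_{2} e_{3} - \frac{24}{25} e_{2} e_{4} - \frac{1}{25} e_{3} e_{4} + \frac{3}{5} e_{1} e_{2} e_{3} + \frac{4}{9} e_{1} e_{2} e_{4} + \frac{3}{2} e_{1} e_{3} e_{4} - \frac{4}{15} e_{2} e_{3} e_{4} + \frac{8}{5} e_{1} e_{2} e_{3} e_{4}
step 4: -\frac{2531}{360} + \frac{411}{100} e_{1} + \frac{41}{30} e_{2} + \frac{63}{25} e_{4} - \frac{9}{5} e_{1} e_{2} + \frac{84}{5} e_{2} e_{4}
step 5: \frac{411}{100} e_{1} + \frac{41}{30} e_{2} + \frac{63}{25} e_{4}
Answer: \frac{411}{100} e_{1} + \frac{41}{30} e_{2} + \frac{63}{25} e_{4}


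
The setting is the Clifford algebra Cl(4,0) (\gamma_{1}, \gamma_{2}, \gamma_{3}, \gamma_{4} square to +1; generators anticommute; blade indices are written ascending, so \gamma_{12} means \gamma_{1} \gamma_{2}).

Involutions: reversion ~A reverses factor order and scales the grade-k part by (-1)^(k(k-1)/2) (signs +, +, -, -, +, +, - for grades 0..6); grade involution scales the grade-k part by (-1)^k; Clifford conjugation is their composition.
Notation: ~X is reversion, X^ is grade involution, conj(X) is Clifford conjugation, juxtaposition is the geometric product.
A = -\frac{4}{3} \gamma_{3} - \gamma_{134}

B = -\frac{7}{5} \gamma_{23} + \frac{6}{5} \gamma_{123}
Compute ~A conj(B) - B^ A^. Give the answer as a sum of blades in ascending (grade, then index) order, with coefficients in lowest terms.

first term: \frac{28}{15} \gamma_{2} - \frac{8}{5} \gamma_{12} - \frac{6}{5} \gamma_{24} - \frac{7}{5} \gamma_{124}
second term: -\frac{28}{15} \gamma_{2} - \frac{8}{5} \gamma_{12} - \frac{6}{5} \gamma_{24} - \frac{7}{5} \gamma_{124}
Answer: \frac{56}{15} \gamma_{2}


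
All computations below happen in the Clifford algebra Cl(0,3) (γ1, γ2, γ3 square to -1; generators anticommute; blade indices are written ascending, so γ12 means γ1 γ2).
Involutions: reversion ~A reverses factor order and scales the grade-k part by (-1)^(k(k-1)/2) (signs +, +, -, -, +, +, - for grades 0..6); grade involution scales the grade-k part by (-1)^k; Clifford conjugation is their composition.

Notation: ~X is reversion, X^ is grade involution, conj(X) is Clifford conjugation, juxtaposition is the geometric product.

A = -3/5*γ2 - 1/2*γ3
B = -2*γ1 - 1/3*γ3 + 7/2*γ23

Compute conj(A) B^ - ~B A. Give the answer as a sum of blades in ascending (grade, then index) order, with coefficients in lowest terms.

first term: -1/6 + 7/4*γ2 - 21/10*γ3 - 6/5*γ12 - γ13 + 1/5*γ23
second term: -1/6 - 7/4*γ2 + 21/10*γ3 + 6/5*γ12 + γ13 - 1/5*γ23
Answer: 7/2*γ2 - 21/5*γ3 - 12/5*γ12 - 2*γ13 + 2/5*γ23


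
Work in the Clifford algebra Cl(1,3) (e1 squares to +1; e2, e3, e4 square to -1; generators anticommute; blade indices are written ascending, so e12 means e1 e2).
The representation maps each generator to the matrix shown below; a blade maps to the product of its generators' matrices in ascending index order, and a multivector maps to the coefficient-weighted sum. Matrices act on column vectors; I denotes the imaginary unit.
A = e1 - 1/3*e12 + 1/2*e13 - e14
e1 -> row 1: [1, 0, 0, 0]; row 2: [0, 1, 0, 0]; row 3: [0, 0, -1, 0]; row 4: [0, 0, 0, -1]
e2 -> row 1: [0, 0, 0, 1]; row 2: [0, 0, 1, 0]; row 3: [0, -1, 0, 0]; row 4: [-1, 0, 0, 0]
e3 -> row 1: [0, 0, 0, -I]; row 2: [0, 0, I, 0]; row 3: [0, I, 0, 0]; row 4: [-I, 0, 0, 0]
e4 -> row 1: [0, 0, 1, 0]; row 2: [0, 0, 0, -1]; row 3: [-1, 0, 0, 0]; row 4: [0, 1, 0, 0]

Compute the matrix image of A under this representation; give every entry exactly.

Bivector images (products of the table entries): rho(e12) = rho(e1)rho(e2) = row 1: [0, 0, 0, 1]; row 2: [0, 0, 1, 0]; row 3: [0, 1, 0, 0]; row 4: [1, 0, 0, 0]; rho(e13) = rho(e1)rho(e3) = row 1: [0, 0, 0, -I]; row 2: [0, 0, I, 0]; row 3: [0, -I, 0, 0]; row 4: [I, 0, 0, 0]; rho(e14) = rho(e1)rho(e4) = row 1: [0, 0, 1, 0]; row 2: [0, 0, 0, -1]; row 3: [1, 0, 0, 0]; row 4: [0, -1, 0, 0].
M = (1)*rho(e1) + (-1/3)*rho(e12) + (1/2)*rho(e13) + (-1)*rho(e14), summed entrywise:
Answer: row 1: [1, 0, -1, -1/3 - I/2]; row 2: [0, 1, -1/3 + I/2, 1]; row 3: [-1, -1/3 - I/2, -1, 0]; row 4: [-1/3 + I/2, 1, 0, -1]


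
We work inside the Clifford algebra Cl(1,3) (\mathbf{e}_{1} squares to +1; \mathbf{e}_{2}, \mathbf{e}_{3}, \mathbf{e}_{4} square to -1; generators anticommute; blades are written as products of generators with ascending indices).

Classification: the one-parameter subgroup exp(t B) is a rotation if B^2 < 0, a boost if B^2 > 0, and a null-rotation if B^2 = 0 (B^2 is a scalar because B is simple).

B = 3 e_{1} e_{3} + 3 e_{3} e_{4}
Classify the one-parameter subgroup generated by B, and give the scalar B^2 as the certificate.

B^2 term by term: the squares give (3)^2*(e_{1} e_{3})^2 + (3)^2*(e_{3} e_{4})^2 = 9*(+1) + 9*(-1) = 0 (each basis 2-blade squares to minus the product of its generators' squares); cross terms between blades sharing an index anticommute and cancel. So B^2 = 0.
Answer: null-rotation, certificate B^2 = 0. The invariant at work: B^2 = 0 is unchanged by conjugation, hence its sign classifies the subgroup whatever basis B is written in.


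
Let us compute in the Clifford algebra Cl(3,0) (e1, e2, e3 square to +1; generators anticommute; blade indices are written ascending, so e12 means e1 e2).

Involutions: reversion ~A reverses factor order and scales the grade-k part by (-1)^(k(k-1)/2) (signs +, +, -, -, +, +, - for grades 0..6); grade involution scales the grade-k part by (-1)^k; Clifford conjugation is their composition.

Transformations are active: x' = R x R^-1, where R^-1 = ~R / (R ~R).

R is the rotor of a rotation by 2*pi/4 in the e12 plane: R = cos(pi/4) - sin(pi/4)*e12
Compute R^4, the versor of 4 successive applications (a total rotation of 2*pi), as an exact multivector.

Because a rotor carries half the rotation angle, composing 4 copies of this e12-plane rotor multiplies the phase: 4*(pi/4) = pi, hence R^4 = cos(pi) - sin(pi)*e12.
cos(pi) = -1 and sin(pi) = 0, so R^4 = -1. The total rotation 2*pi is 1 full turn, so every vector returns to itself, yet the rotor is -1, on the OTHER sheet of the double cover (an odd number of 2*pi turns).
Answer: -1


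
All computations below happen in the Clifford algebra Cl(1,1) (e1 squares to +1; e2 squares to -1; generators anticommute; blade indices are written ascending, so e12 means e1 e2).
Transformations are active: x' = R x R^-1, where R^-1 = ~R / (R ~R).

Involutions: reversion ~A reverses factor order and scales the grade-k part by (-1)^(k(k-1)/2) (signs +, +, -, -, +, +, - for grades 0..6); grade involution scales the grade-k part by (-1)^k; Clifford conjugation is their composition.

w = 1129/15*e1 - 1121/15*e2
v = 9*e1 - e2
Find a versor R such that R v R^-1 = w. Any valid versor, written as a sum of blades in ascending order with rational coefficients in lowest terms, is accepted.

R = v + w = 1264/15*e1 - 1136/15*e2 works: the equal norms (80) guarantee its sandwich swaps v into w.
Answer: 1264/15*e1 - 1136/15*e2


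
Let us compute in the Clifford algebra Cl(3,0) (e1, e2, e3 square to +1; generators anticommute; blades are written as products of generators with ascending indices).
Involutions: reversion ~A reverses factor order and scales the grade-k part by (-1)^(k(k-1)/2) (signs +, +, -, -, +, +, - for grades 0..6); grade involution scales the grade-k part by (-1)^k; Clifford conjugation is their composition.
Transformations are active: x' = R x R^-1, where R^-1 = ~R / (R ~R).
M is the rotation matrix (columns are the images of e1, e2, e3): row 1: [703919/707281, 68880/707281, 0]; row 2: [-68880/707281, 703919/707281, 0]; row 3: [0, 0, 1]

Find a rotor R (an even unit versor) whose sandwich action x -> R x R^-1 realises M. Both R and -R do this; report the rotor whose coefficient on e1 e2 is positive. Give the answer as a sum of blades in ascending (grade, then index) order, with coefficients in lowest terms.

Method: write R = a + b12*e1 e2 + b13*e1 e3 + b23*e2 e3 with a^2 + b12^2 + b13^2 + b23^2 = 1 (so R^-1 = ~R). Expanding the columns R e_j ~R gives tr M = 4a^2 - 1 and, from the antisymmetric part, M21 - M12 = -4a*b12, M13 - M31 = 4a*b13, M32 - M23 = -4a*b23.
Here tr M = 2115119/707281, so a^2 = (1 + tr M)/4 = 705600/707281 and a = ±840/841. Taking a = 840/841: M21 - M12 = -137760/707281, M13 - M31 = 0, M32 - M23 = 0, giving b12 = 41/841, b13 = 0, b23 = 0, i.e. R = 840/841 + 41/841*e1 e2.
Its e1 e2 coefficient is already positive.
Answer: 840/841 + 41/841*e1 e2. Key observation: the double cover Spin(3) -> SO(3) sends R and -R to the same matrix (trace 2115119/707281 here), so the stated sign of the e1 e2 coefficient is what selects one sheet.


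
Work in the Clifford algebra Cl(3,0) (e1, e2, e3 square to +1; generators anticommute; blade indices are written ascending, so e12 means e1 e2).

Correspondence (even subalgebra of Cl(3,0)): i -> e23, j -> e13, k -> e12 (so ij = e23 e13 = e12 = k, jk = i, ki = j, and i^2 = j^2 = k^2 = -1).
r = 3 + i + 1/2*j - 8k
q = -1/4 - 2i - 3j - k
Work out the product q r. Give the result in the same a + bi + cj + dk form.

In blades: q = -1/4 - e12 - 3*e13 - 2*e23, r = 3 - 8*e12 + 1/2*e13 + e23.
Distribute q over r term by term (generator squares from the signature, products reordered to ascending indices): (-1/4)*r = -3/4 + 2*e12 - 1/8*e13 - 1/4*e23; (-e12)*r = -8 - 3*e12 - e13 + 1/2*e23; (-3*e13)*r = 3/2 + 3*e12 - 9*e13 + 24*e23; (-2*e23)*r = 2 - e12 - 16*e13 - 6*e23.
Sum: -21/4 + e12 - 209/8*e13 + 73/4*e23; translating back through the correspondence:
Answer: -21/4 + 73/4*i - 209/8*j + k


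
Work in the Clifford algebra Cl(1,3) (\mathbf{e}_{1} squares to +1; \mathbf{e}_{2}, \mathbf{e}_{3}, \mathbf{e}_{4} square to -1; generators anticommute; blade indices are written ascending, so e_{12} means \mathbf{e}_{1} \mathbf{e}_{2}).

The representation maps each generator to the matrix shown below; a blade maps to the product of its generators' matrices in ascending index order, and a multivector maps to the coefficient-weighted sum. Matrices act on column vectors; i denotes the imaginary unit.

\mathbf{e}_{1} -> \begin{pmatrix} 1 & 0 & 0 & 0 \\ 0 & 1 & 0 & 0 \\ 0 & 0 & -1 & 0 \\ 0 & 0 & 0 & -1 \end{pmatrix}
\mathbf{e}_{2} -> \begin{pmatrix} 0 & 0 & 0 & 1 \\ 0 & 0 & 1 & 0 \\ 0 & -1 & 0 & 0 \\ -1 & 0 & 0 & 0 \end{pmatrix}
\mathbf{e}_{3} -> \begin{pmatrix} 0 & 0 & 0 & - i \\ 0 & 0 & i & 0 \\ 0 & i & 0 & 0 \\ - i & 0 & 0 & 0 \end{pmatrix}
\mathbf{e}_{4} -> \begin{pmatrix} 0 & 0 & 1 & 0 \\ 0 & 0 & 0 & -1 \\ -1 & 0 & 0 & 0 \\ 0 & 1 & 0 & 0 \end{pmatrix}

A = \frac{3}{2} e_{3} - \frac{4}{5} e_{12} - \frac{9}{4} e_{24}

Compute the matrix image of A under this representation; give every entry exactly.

Bivector images (products of the table entries): rho(e_{12}) = rho(\mathbf{e}_{1})rho(\mathbf{e}_{2}) = \begin{pmatrix} 0 & 0 & 0 & 1 \\ 0 & 0 & 1 & 0 \\ 0 & 1 & 0 & 0 \\ 1 & 0 & 0 & 0 \end{pmatrix}; rho(e_{24}) = rho(\mathbf{e}_{2})rho(\mathbf{e}_{4}) = \begin{pmatrix} 0 & 1 & 0 & 0 \\ -1 & 0 & 0 & 0 \\ 0 & 0 & 0 & 1 \\ 0 & 0 & -1 & 0 \end{pmatrix}.
M = (\frac{3}{2})*rho(e_{3}) + (-\frac{4}{5})*rho(e_{12}) + (-\frac{9}{4})*rho(e_{24}), summed entrywise:
Answer: \begin{pmatrix} 0 & - \frac{9}{4} & 0 & - \frac{4}{5} - \frac{3 i}{2} \\ \frac{9}{4} & 0 & - \frac{4}{5} + \frac{3 i}{2} & 0 \\ 0 & - \frac{4}{5} + \frac{3 i}{2} & 0 & - \frac{9}{4} \\ - \frac{4}{5} - \frac{3 i}{2} & 0 & \frac{9}{4} & 0 \end{pmatrix}


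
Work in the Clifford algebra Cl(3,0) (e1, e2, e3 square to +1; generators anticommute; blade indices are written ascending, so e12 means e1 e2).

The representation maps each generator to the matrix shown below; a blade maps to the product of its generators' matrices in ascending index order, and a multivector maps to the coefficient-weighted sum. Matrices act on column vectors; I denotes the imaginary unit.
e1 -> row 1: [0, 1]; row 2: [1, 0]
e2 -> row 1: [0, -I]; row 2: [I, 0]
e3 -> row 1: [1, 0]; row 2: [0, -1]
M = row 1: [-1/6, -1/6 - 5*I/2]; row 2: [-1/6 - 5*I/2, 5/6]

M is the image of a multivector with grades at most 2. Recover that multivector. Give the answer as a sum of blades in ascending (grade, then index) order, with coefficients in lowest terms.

Method: 1, rho(e1), rho(e2), rho(e3) form a trace-orthogonal basis of the 2x2 complex matrices (tr(X Y) = 2 if X = Y, else 0), so M = m0*1 + m1*rho(e1) + m2*rho(e2) + m3*rho(e3) with m0 = tr(M)/2 = 1/3, m1 = tr(M rho(e1))/2 = -1/6 - 5*I/2, m2 = tr(M rho(e2))/2 = 0, m3 = tr(M rho(e3))/2 = -1/2.
Multiplying table entries, the bivector images are rho(e12) = I*rho(e3), rho(e13) = -I*rho(e2), rho(e23) = I*rho(e1); with real blade coefficients the real parts of m0..m3 are the coefficients of 1, e1, e2, e3 and the imaginary parts give the bivectors (e23: Im m1, e13: -Im m2, e12: Im m3).
Answer: 1/3 - 1/6*e1 - 1/2*e3 - 5/2*e23


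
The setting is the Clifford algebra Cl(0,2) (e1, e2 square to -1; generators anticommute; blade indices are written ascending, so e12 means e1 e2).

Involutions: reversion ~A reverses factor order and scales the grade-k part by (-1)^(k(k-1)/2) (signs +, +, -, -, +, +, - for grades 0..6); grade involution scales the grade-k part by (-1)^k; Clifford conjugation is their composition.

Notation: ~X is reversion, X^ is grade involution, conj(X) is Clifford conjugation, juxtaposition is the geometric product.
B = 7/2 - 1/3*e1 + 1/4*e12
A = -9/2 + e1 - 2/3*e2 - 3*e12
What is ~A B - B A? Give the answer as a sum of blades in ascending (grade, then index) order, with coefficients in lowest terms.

first term: -97/6 + 29/6*e1 - 43/12*e2 + 659/72*e12
second term: -44/3 + 31/6*e1 - 37/12*e2 - 821/72*e12
Answer: -3/2 - 1/3*e1 - 1/2*e2 + 185/9*e12


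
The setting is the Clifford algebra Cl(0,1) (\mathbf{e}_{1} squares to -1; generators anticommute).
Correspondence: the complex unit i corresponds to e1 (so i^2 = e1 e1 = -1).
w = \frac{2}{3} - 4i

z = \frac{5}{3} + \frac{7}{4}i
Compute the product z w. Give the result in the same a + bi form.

In blades: z = \frac{5}{3} + \frac{7}{4} e_{1}, w = \frac{2}{3} - 4 e_{1}.
Distribute z over w term by term (generator squares from the signature, products reordered to ascending indices): (\frac{5}{3})*w = \frac{10}{9} - \frac{20}{3} e_{1}; (\frac{7}{4} e_{1})*w = 7 + \frac{7}{6} e_{1}.
Sum: \frac{73}{9} - \frac{11}{2} e_{1}; translating back through the correspondence:
Answer: \frac{73}{9} - \frac{11}{2}i


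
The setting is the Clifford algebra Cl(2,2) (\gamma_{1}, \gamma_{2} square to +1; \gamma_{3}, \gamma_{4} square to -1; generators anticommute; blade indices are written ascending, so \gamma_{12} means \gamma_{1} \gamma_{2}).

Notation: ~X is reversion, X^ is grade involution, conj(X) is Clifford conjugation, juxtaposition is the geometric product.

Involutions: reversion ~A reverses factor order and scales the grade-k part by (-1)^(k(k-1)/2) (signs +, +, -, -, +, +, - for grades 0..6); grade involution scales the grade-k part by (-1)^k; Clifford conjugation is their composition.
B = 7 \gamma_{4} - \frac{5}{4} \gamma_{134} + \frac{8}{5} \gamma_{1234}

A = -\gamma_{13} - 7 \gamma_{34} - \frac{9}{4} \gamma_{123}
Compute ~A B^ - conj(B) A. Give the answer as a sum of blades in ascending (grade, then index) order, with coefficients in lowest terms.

first term: -\frac{35}{4} \gamma_{1} + 49 \gamma_{3} + \frac{97}{20} \gamma_{4} - \frac{56}{5} \gamma_{12} - \frac{353}{80} \gamma_{24} - 7 \gamma_{134} - \frac{63}{4} \gamma_{1234}
second term: -\frac{35}{4} \gamma_{1} + 49 \gamma_{3} + \frac{97}{20} \gamma_{4} + \frac{56}{5} \gamma_{12} + \frac{353}{80} \gamma_{24} + 7 \gamma_{134} - \frac{63}{4} \gamma_{1234}
Answer: -\frac{112}{5} \gamma_{12} - \frac{353}{40} \gamma_{24} - 14 \gamma_{134}


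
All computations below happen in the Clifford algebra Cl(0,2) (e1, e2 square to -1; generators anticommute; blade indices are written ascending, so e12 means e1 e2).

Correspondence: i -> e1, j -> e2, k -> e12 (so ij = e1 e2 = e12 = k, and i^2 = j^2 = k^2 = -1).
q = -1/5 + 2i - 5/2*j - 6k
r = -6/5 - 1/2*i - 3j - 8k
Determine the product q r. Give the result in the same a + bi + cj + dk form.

In blades: q = -1/5 + 2*e1 - 5/2*e2 - 6*e12, r = -6/5 - 1/2*e1 - 3*e2 - 8*e12.
Distribute q over r term by term (generator squares from the signature, products reordered to ascending indices): (-1/5)*r = 6/25 + 1/10*e1 + 3/5*e2 + 8/5*e12; (2*e1)*r = 1 - 12/5*e1 + 16*e2 - 6*e12; (-5/2*e2)*r = -15/2 + 20*e1 + 3*e2 - 5/4*e12; (-6*e12)*r = -48 - 18*e1 + 3*e2 + 36/5*e12.
Sum: -2713/50 - 3/10*e1 + 113/5*e2 + 31/20*e12; translating back through the correspondence:
Answer: -2713/50 - 3/10*i + 113/5*j + 31/20*k


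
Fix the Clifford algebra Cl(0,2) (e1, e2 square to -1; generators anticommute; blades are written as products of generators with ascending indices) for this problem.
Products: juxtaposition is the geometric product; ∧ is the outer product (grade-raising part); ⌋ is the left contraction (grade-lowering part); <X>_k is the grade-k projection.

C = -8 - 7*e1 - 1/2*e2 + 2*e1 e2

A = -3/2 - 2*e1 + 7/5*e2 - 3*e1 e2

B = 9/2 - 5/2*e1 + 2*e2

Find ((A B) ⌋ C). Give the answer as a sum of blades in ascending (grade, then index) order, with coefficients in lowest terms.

step 1: -291/20 + 3/4*e1 + 54/5*e2 - 14*e1 e2
step 2: 3101/20 + 2469/20*e1 + 231/40*e2 - 291/10*e1 e2
Answer: 3101/20 + 2469/20*e1 + 231/40*e2 - 291/10*e1 e2


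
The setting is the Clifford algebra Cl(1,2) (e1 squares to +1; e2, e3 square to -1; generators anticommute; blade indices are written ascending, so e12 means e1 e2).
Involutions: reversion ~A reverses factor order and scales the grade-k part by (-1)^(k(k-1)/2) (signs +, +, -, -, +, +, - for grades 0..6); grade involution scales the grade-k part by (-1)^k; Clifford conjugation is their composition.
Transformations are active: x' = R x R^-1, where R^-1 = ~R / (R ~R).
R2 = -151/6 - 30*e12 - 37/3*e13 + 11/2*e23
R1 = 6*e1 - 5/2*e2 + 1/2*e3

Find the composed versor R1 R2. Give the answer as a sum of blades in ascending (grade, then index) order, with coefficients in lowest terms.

Distribute over the terms of R1 (each basis-blade product reordered to ascending indices, repeated generators contracted through their squares):
(6*e1) R2 = -151*e1 - 180*e2 - 74*e3 + 33*e123
(-5/2*e2) R2 = 75*e1 + 755/12*e2 + 55/4*e3 - 185/6*e123
(1/2*e3) R2 = -37/6*e1 + 11/4*e2 - 151/12*e3 - 15*e123
Summing the partial products and collecting blades:
Answer: -493/6*e1 - 343/3*e2 - 437/6*e3 - 77/6*e123


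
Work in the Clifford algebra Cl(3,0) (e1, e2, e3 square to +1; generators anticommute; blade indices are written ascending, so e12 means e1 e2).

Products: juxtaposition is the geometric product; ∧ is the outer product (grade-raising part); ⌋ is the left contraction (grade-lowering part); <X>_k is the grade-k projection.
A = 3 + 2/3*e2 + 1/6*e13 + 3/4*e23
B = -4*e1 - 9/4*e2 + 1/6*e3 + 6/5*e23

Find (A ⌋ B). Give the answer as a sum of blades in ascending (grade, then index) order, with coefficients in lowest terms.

step 1: -12/5 - 12*e1 - 27/4*e2 + 13/10*e3 + 18/5*e23
Answer: -12/5 - 12*e1 - 27/4*e2 + 13/10*e3 + 18/5*e23
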